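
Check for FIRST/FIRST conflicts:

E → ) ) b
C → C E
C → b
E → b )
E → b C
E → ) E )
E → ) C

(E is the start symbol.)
Yes. E → ')' ')' b / E → ')' E ')' on { ')' }; E → ')' ')' b / E → ')' C on { ')' }; E → b ')' / E → b C on { 'b' }; E → ')' E ')' / E → ')' C on { ')' }; C → C E / C → b on { 'b' }

A FIRST/FIRST conflict occurs when two productions N → α and N → β for the same non-terminal have FIRST(α) ∩ FIRST(β) ≠ ∅ (with ε ∈ FIRST of a nullable right-hand side, so two nullable alternatives also conflict).

FIRST sets of the non-terminals at (or reachable through a nullable prefix from) the front of some alternative:
  FIRST(C) = { 'b' }

Productions for E:
  E → ) ) b: FIRST = { ')' }
  E → b ): FIRST = { 'b' }
  E → b C: FIRST = { 'b' }
  E → ) E ): FIRST = { ')' }
  E → ) C: FIRST = { ')' }
Productions for C:
  C → C E: FIRST = { 'b' }
  C → b: FIRST = { 'b' }

Conflict for E: E → ) ) b and E → ) E )
  Overlap: { ')' }
Conflict for E: E → ) ) b and E → ) C
  Overlap: { ')' }
Conflict for E: E → b ) and E → b C
  Overlap: { 'b' }
Conflict for E: E → ) E ) and E → ) C
  Overlap: { ')' }
Conflict for C: C → C E and C → b
  Overlap: { 'b' }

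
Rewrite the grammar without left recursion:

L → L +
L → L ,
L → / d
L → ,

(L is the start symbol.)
L is directly left-recursive. The standard transformation for
  A → A α₁ | ... | A α_m | β₁ | ... | β_n
is
  A  → β₁ A' | ... | β_n A'
  A' → α₁ A' | ... | α_m A' | ε

L → / d becomes L → / d L'
L → , becomes L → , L'
L → L + becomes L' → + L'
L → L , becomes L' → , L'
Add L' → ε

Resulting grammar:
L → / d L'
L → , L'
L' → + L'
L' → , L'
L' → ε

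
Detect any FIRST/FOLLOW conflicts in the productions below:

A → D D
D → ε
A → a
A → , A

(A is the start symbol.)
No FIRST/FOLLOW conflicts.

Nullable non-terminals: A, D.
FIRST sets used below: FIRST(D) = { ε }

A: nullable alternative(s) A → D D; FOLLOW(A) = { $ }
  A → D D: FIRST \ {ε} = { } — this is the only nullable alternative, skip
  A → a: FIRST \ {ε} = { 'a' } — disjoint from FOLLOW(A)
  A → , A: FIRST \ {ε} = { ',' } — disjoint from FOLLOW(A)
D has a nullable alternative but only one production, so nothing to check.

No FIRST/FOLLOW conflicts found.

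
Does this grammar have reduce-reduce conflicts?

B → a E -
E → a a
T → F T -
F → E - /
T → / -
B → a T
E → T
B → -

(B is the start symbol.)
Yes — I7: [B → a T .] vs [E → T .]

Augment with B' → B and build the canonical LR(0) collection (I0 = CLOSURE({[B' → . B]}), then GOTO on every symbol after a dot until no new states appear). It has 17 states:
  I0: { [B → . -], [B → . a E -], [B → . a T], [B' → . B] }  — shift
  I1: { [B → - .] }  — reduce
  I2: { [B' → B .] }  — accept
  I3: { [B → a . E -], [B → a . T], [E → . T], [E → . a a], [F → . E - /], [T → . / -], [T → . F T -] }  — shift
  I4: { [T → / . -] }  — shift
  I5: { [B → a E . -], [F → E . - /] }  — shift
  I6: { [E → . T], [E → . a a], [F → . E - /], [T → . / -], [T → . F T -], [T → F . T -] }  — shift
  I7: { [B → a T .], [E → T .] }  — 2 reduces
  I8: { [E → a . a] }  — shift
  I9: { [E → a a .] }  — reduce
  I10: { [F → E . - /] }  — shift
  I11: { [E → T .], [T → F T . -] }  — shift, reduce
  I12: { [T → F T - .] }  — reduce
  I13: { [F → E - . /] }  — shift
  I14: { [F → E - / .] }  — reduce
  I15: { [B → a E - .], [F → E - . /] }  — shift, reduce
  I16: { [T → / - .] }  — reduce

I7 contains complete items [B → a T .], [E → T .] — reduce-reduce conflict.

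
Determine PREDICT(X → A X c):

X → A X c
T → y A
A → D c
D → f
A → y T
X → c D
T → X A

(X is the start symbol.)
{ 'f', 'y' }

PREDICT(X → A X c) = (FIRST(RHS) \ {ε}) ∪ (FOLLOW(X) if ε ∈ FIRST(RHS), i.e. RHS ⇒* ε)
FIRST(A) = { 'f', 'y' }
FIRST(A X c) = { 'f', 'y' }
ε ∉ FIRST(A X c), so FOLLOW(X) is not added.
PREDICT(X → A X c) = { 'f', 'y' }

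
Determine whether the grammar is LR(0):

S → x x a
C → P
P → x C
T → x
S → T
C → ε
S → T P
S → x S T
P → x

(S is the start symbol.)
A grammar is LR(0) if no state in the canonical LR(0) collection has:
  - both a shift item (dot before a terminal) and a complete item (shift-reduce conflict), or
  - two or more complete items (reduce-reduce conflict; the accept item [S' → S .] counts as a complete item here).

Augment with S' → S and build the canonical LR(0) collection (I0 = CLOSURE({[S' → . S]}), then GOTO on every symbol after a dot until no new states appear). It has 13 states:
  I0: { [S → . T P], [S → . T], [S → . x S T], [S → . x x a], [S' → . S], [T → . x] }  — shift
  I1: { [S' → S .] }  — accept
  I2: { [P → . x C], [P → . x], [S → T . P], [S → T .] }  — shift, reduce
  I3: { [S → . T P], [S → . T], [S → . x S T], [S → . x x a], [S → x . S T], [S → x . x a], [T → . x], [T → x .] }  — shift, reduce
  I4: { [S → x S . T], [T → . x] }  — shift
  I5: { [S → . T P], [S → . T], [S → . x S T], [S → . x x a], [S → x . S T], [S → x . x a], [S → x x . a], [T → . x], [T → x .] }  — shift, reduce
  I6: { [S → x x a .] }  — reduce
  I7: { [S → x S T .] }  — reduce
  I8: { [T → x .] }  — reduce
  I9: { [S → T P .] }  — reduce
  I10: { [C → . P], [C → .], [P → . x C], [P → . x], [P → x . C], [P → x .] }  — shift, 2 reduces
  I11: { [P → x C .] }  — reduce
  I12: { [C → P .] }  — reduce

Conflict in state I2:
  Shift-reduce conflict between [S → T .] and [P → . x]
So the grammar is NOT LR(0).

Answer: No. Shift-reduce conflict between [S → T .] and [P → . x]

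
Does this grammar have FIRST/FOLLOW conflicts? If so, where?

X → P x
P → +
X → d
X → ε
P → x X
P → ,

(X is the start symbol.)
Nullable non-terminals: X.
FIRST sets used below: FIRST(P) = { '+', ',', 'x' }

X: nullable alternative(s) X → ε; FOLLOW(X) = { $, 'x' }
  X → P x: FIRST \ {ε} = { '+', ',', 'x' } — overlaps FOLLOW(X) on { 'x' }: CONFLICT
  X → d: FIRST \ {ε} = { 'd' } — disjoint from FOLLOW(X)
  X → ε: FIRST \ {ε} = { } — this is the only nullable alternative, skip

P has no nullable alternative, so no FIRST/FOLLOW check is needed there.

So the grammar has 1 FIRST/FOLLOW conflict (marked CONFLICT above).

Answer: Yes. X → P x with FOLLOW(X) on { 'x' }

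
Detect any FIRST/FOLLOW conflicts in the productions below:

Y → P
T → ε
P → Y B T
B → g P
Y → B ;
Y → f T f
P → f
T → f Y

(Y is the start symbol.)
Yes. T → f Y with FOLLOW(T) on { 'f' }

A FIRST/FOLLOW conflict occurs when a non-terminal N has a nullable alternative N → β (β ⇒* ε) and another alternative N → α with FIRST(α) ∩ FOLLOW(N) ≠ ∅: on such a lookahead the parser cannot decide between expanding α and letting N vanish via β.

Nullable non-terminals: T.

T: nullable alternative(s) T → ε; FOLLOW(T) = { $, ';', 'f', 'g' }
  T → ε: FIRST \ {ε} = { } — this is the only nullable alternative, skip
  T → f Y: FIRST \ {ε} = { 'f' } — overlaps FOLLOW(T) on { 'f' }: CONFLICT

B, P, Y have no nullable alternative, so no FIRST/FOLLOW check is needed there.

So the grammar has 1 FIRST/FOLLOW conflict (marked CONFLICT above).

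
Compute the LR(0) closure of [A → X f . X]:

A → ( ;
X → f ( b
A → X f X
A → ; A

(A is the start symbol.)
To compute CLOSURE, for each item [A → α.Bβ] where B is a non-terminal, add [B → .γ] for all productions B → γ; repeat for the newly added items until nothing changes.

Start with: [A → X f . X]
  [A → X f . X] has the dot before X: add [X → . f ( b]
No further items can be added.

CLOSURE = { [A → X f . X], [X → . f ( b] }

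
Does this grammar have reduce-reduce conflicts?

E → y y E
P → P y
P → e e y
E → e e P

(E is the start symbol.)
No reduce-reduce conflicts

Augment with E' → E and build the canonical LR(0) collection (I0 = CLOSURE({[E' → . E]}), then GOTO on every symbol after a dot until no new states appear). It has 12 states:
  I0: { [E → . e e P], [E → . y y E], [E' → . E] }  — shift
  I1: { [E' → E .] }  — accept
  I2: { [E → e . e P] }  — shift
  I3: { [E → y . y E] }  — shift
  I4: { [E → . e e P], [E → . y y E], [E → y y . E] }  — shift
  I5: { [E → y y E .] }  — reduce
  I6: { [E → e e . P], [P → . P y], [P → . e e y] }  — shift
  I7: { [E → e e P .], [P → P . y] }  — shift, reduce
  I8: { [P → e . e y] }  — shift
  I9: { [P → e e . y] }  — shift
  I10: { [P → e e y .] }  — reduce
  I11: { [P → P y .] }  — reduce

No state contains more than one complete item.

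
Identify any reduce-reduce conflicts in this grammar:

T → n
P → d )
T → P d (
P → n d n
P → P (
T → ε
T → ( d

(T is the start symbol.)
Augment with T' → T and build the canonical LR(0) collection (I0 = CLOSURE({[T' → . T]}), then GOTO on every symbol after a dot until no new states appear). It has 13 states:
  I0: { [P → . P (], [P → . d )], [P → . n d n], [T → . ( d], [T → . P d (], [T → . n], [T → .], [T' → . T] }  — shift, reduce
  I1: { [T → ( . d] }  — shift
  I2: { [P → P . (], [T → P . d (] }  — shift
  I3: { [T' → T .] }  — accept
  I4: { [P → d . )] }  — shift
  I5: { [P → n . d n], [T → n .] }  — shift, reduce
  I6: { [P → n d . n] }  — shift
  I7: { [P → n d n .] }  — reduce
  I8: { [P → d ) .] }  — reduce
  I9: { [P → P ( .] }  — reduce
  I10: { [T → P d . (] }  — shift
  I11: { [T → P d ( .] }  — reduce
  I12: { [T → ( d .] }  — reduce

No state contains more than one complete item.

Answer: No reduce-reduce conflicts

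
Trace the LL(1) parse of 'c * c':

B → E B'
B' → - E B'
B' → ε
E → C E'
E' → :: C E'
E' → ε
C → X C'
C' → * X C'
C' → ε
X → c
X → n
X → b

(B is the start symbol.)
LL(1) parsing maintains a stack (initially the start symbol over $) and the input. At each step: if the stack top is a terminal, match it against the current input token; if it is a non-terminal N, replace it with the RHS of M[N, lookahead] (the unique production whose predict set contains the lookahead).

Stack is shown with the top on the left.

Stack           Input    Action
-------------------------------
B $             c * c $  output B → E B'
E B' $          c * c $  output E → C E'
C E' B' $       c * c $  output C → X C'
X C' E' B' $    c * c $  output X → c
c C' E' B' $    c * c $  match 'c'
C' E' B' $      * c $    output C' → * X C'
* X C' E' B' $  * c $    match '*'
X C' E' B' $    c $      output X → c
c C' E' B' $    c $      match 'c'
C' E' B' $      $        output C' → ε
E' B' $         $        output E' → ε
B' $            $        output B' → ε
$               $        accept

The string is accepted.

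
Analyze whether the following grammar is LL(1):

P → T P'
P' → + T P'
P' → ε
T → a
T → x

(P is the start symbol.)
A grammar is LL(1) if for each non-terminal N with multiple productions, the predict sets of those productions are pairwise disjoint, where PREDICT(N → α) = (FIRST(α) \ {ε}) ∪ (FOLLOW(N) if α ⇒* ε).

Relevant sets:
  FOLLOW(P') = { $ }

For P':
  PREDICT(P' → '+' T P') = { '+' }
  PREDICT(P' → ε) = { $ }
For T:
  PREDICT(T → a) = { 'a' }
  PREDICT(T → x) = { 'x' }
P has a single production, so nothing to check there.

All predict sets are disjoint. The grammar IS LL(1).

Answer: Yes, the grammar is LL(1).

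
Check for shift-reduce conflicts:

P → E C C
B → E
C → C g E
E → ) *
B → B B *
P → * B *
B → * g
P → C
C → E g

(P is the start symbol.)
A shift-reduce conflict occurs when an LR(0) state has both:
  - a complete (reduce) item [A → α .] (dot at the end), and
  - a shift item [B → β . c γ] (dot before a terminal).

Augment with P' → P and build the canonical LR(0) collection (I0 = CLOSURE({[P' → . P]}), then GOTO on every symbol after a dot until no new states appear). It has 20 states:
  I0: { [C → . C g E], [C → . E g], [E → . ) *], [P → . * B *], [P → . C], [P → . E C C], [P' → . P] }  — shift
  I1: { [E → ) . *] }  — shift
  I2: { [B → . * g], [B → . B B *], [B → . E], [E → . ) *], [P → * . B *] }  — shift
  I3: { [C → C . g E], [P → C .] }  — shift, reduce
  I4: { [C → . C g E], [C → . E g], [C → E . g], [E → . ) *], [P → E . C C] }  — shift
  I5: { [P' → P .] }  — accept
  I6: { [C → . C g E], [C → . E g], [C → C . g E], [E → . ) *], [P → E C . C] }  — shift
  I7: { [C → E . g] }  — shift
  I8: { [C → E g .] }  — reduce
  I9: { [C → C . g E], [P → E C C .] }  — shift, reduce
  I10: { [C → C g . E], [E → . ) *] }  — shift
  I11: { [C → C g E .] }  — reduce
  I12: { [B → * . g] }  — shift
  I13: { [B → . * g], [B → . B B *], [B → . E], [B → B . B *], [E → . ) *], [P → * B . *] }  — shift
  I14: { [B → E .] }  — reduce
  I15: { [B → * . g], [P → * B * .] }  — shift, reduce
  I16: { [B → . * g], [B → . B B *], [B → . E], [B → B . B *], [B → B B . *], [E → . ) *] }  — shift
  I17: { [B → * . g], [B → B B * .] }  — shift, reduce
  I18: { [B → * g .] }  — reduce
  I19: { [E → ) * .] }  — reduce

I3 contains reduce item [P → C .] and shift item [C → C . g E] — shift-reduce conflict.
I9 contains reduce item [P → E C C .] and shift item [C → C . g E] — shift-reduce conflict.
I15 contains reduce item [P → * B * .] and shift item [B → * . g] — shift-reduce conflict.
I17 contains reduce item [B → B B * .] and shift item [B → * . g] — shift-reduce conflict.

Answer: Yes — I3: [P → C .] vs [C → C . g E]; I9: [P → E C C .] vs [C → C . g E]; I15: [P → * B * .] vs [B → * . g]; I17: [B → B B * .] vs [B → * . g]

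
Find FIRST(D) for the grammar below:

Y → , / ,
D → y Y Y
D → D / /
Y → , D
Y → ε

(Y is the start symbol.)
To compute FIRST(D), examine every production with D on the left-hand side, reading each right-hand side left to right until a non-nullable symbol is reached.

From D → y Y Y:
  - y is a terminal: add 'y' and stop
From D → D / /:
  - D is the symbol being defined: contributes nothing new
    D is not nullable, so stop

Collecting: FIRST(D) = { 'y' }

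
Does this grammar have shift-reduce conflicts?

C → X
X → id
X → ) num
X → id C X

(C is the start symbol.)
A shift-reduce conflict occurs when an LR(0) state has both:
  - a complete (reduce) item [A → α .] (dot at the end), and
  - a shift item [B → β . c γ] (dot before a terminal).

Augment with C' → C and build the canonical LR(0) collection (I0 = CLOSURE({[C' → . C]}), then GOTO on every symbol after a dot until no new states appear). It has 8 states:
  I0: { [C → . X], [C' → . C], [X → . ) num], [X → . id C X], [X → . id] }  — shift
  I1: { [X → ) . num] }  — shift
  I2: { [C' → C .] }  — accept
  I3: { [C → X .] }  — reduce
  I4: { [C → . X], [X → . ) num], [X → . id C X], [X → . id], [X → id . C X], [X → id .] }  — shift, reduce
  I5: { [X → . ) num], [X → . id C X], [X → . id], [X → id C . X] }  — shift
  I6: { [X → id C X .] }  — reduce
  I7: { [X → ) num .] }  — reduce

I4 contains reduce item [X → id .] and shift items [X → . ) num], [X → . id], [X → . id C X] — shift-reduce conflict.

Answer: Yes — I4: [X → id .] vs [X → . ) num]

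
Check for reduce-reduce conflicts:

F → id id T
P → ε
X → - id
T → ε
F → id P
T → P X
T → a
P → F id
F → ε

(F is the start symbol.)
Yes — I2: [F → .] vs [P → .]; I5: [F → .] vs [P → .]

A reduce-reduce conflict occurs when an LR(0) state has two complete items [A → α .] and [B → β .] — both call for a reduction, and with no lookahead the parser cannot choose between them.

Augment with F' → F and build the canonical LR(0) collection (I0 = CLOSURE({[F' → . F]}), then GOTO on every symbol after a dot until no new states appear). It has 13 states:
  I0: { [F → . id P], [F → . id id T], [F → .], [F' → . F] }  — shift, reduce
  I1: { [F' → F .] }  — accept
  I2: { [F → . id P], [F → . id id T], [F → .], [F → id . P], [F → id . id T], [P → . F id], [P → .] }  — shift, 2 reduces
  I3: { [P → F . id] }  — shift
  I4: { [F → id P .] }  — reduce
  I5: { [F → . id P], [F → . id id T], [F → .], [F → id . P], [F → id . id T], [F → id id . T], [P → . F id], [P → .], [T → . P X], [T → . a], [T → .] }  — shift, 3 reduces
  I6: { [F → id P .], [T → P . X], [X → . - id] }  — shift, reduce
  I7: { [F → id id T .] }  — reduce
  I8: { [T → a .] }  — reduce
  I9: { [X → - . id] }  — shift
  I10: { [T → P X .] }  — reduce
  I11: { [X → - id .] }  — reduce
  I12: { [P → F id .] }  — reduce

I2 contains complete items [F → .], [P → .] — reduce-reduce conflict.
I5 contains complete items [F → .], [P → .], [T → .] — reduce-reduce conflict.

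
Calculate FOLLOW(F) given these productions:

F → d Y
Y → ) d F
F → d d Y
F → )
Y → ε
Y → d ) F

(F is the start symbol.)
F is the start symbol, so $ ∈ FOLLOW(F).
In Y → ) d F: F is at the end, add FOLLOW(Y)
In Y → d ) F: F is at the end, add FOLLOW(Y)

The FOLLOW sets referred to above (computed the same way, to a fixed point):
  FOLLOW(Y) = { $ }

Taking the union: FOLLOW(F) = { $ }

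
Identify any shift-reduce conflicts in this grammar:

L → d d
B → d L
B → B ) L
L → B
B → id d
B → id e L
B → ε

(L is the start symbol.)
Yes — I0: [B → .] vs [B → . d L]; I1: [L → B .] vs [B → B . ) L]; I3: [B → .] vs [B → . d L]; I6: [B → .] vs [B → . d L]; I9: [B → .] vs [B → . d L]; I10: [B → .] vs [B → . d L]

A shift-reduce conflict occurs when an LR(0) state has both:
  - a complete (reduce) item [A → α .] (dot at the end), and
  - a shift item [B → β . c γ] (dot before a terminal).

Augment with L' → L and build the canonical LR(0) collection (I0 = CLOSURE({[L' → . L]}), then GOTO on every symbol after a dot until no new states appear). It has 12 states:
  I0: { [B → . B ) L], [B → . d L], [B → . id d], [B → . id e L], [B → .], [L → . B], [L → . d d], [L' → . L] }  — shift, reduce
  I1: { [B → B . ) L], [L → B .] }  — shift, reduce
  I2: { [L' → L .] }  — accept
  I3: { [B → . B ) L], [B → . d L], [B → . id d], [B → . id e L], [B → .], [B → d . L], [L → . B], [L → . d d], [L → d . d] }  — shift, reduce
  I4: { [B → id . d], [B → id . e L] }  — shift
  I5: { [B → id d .] }  — reduce
  I6: { [B → . B ) L], [B → . d L], [B → . id d], [B → . id e L], [B → .], [B → id e . L], [L → . B], [L → . d d] }  — shift, reduce
  I7: { [B → id e L .] }  — reduce
  I8: { [B → d L .] }  — reduce
  I9: { [B → . B ) L], [B → . d L], [B → . id d], [B → . id e L], [B → .], [B → d . L], [L → . B], [L → . d d], [L → d . d], [L → d d .] }  — shift, 2 reduces
  I10: { [B → . B ) L], [B → . d L], [B → . id d], [B → . id e L], [B → .], [B → B ) . L], [L → . B], [L → . d d] }  — shift, reduce
  I11: { [B → B ) L .] }  — reduce

I0 contains reduce item [B → .] and shift items [B → . d L], [B → . id d], [B → . id e L], [L → . d d] — shift-reduce conflict.
I1 contains reduce item [L → B .] and shift item [B → B . ) L] — shift-reduce conflict.
I3 contains reduce item [B → .] and shift items [B → . d L], [B → . id d], [B → . id e L], [L → . d d], [L → d . d] — shift-reduce conflict.
I6 contains reduce item [B → .] and shift items [B → . d L], [B → . id d], [B → . id e L], [L → . d d] — shift-reduce conflict.
I9 contains reduce items [B → .], [L → d d .] and shift items [B → . d L], [B → . id d], [B → . id e L], [L → . d d], [L → d . d] — shift-reduce conflict.
I10 contains reduce item [B → .] and shift items [B → . d L], [B → . id d], [B → . id e L], [L → . d d] — shift-reduce conflict.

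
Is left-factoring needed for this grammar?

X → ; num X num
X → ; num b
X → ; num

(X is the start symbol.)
Left-factoring is needed when two productions for the same non-terminal
share a common prefix on the right-hand side.

Productions for X:
  X → ; num X num
  X → ; num b
  X → ; num

Found common prefix '; num' in productions for X

Answer: Yes, X has productions with common prefix '; num'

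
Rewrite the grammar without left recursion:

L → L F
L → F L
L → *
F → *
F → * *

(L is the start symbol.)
L → F L L'
L → * L'
L' → F L'
L' → ε
F → *
F → * *

L is directly left-recursive. The standard transformation for
  A → A α₁ | ... | A α_m | β₁ | ... | β_n
is
  A  → β₁ A' | ... | β_n A'
  A' → α₁ A' | ... | α_m A' | ε

L → F L becomes L → F L L'
L → * becomes L → * L'
L → L F becomes L' → F L'
Add L' → ε

Productions for other non-terminals are unchanged:
  F → *
  F → * *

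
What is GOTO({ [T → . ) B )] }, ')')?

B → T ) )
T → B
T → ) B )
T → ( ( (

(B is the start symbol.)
GOTO(I, ')') = CLOSURE({ [A → αX.β] : [A → α.Xβ] ∈ I, X = ')' })

Items with dot before ')', with the dot advanced:
  [T → . ) B )] → [T → ) . B )]
Closure of the advanced items:
  [T → ) . B )] has the dot before B: add [B → . T ) )]
  [B → . T ) )] has the dot before T: add [T → . B], [T → . ) B )], [T → . ( ( (]

GOTO = { [B → . T ) )], [T → ) . B )], [T → . ( ( (], [T → . ) B )], [T → . B] }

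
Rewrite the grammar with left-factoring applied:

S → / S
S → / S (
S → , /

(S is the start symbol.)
S → / S S'
S' → ε
S' → (
S → , /

Left-factoring transforms A → αβ₁ | αβ₂ into A → αA' and A' → β₁ | β₂
(α is the longest common prefix among the alternatives). Repeat until
no nonterminal has two alternatives with a common prefix.

Round 1: S has alternatives sharing prefix '/ S'. Introduce S': S → / S S'
  Add: S' → ε
  Add: S' → (

No remaining common prefixes — done.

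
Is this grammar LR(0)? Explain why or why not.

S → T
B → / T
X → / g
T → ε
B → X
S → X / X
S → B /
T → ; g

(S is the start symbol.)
No. Shift-reduce conflict between [T → .] and [B → . / T]

Augment with S' → S and build the canonical LR(0) collection (I0 = CLOSURE({[S' → . S]}), then GOTO on every symbol after a dot until no new states appear). It has 14 states:
  I0: { [B → . / T], [B → . X], [S → . B /], [S → . T], [S → . X / X], [S' → . S], [T → . ; g], [T → .], [X → . / g] }  — shift, reduce
  I1: { [B → / . T], [T → . ; g], [T → .], [X → / . g] }  — shift, reduce
  I2: { [T → ; . g] }  — shift
  I3: { [S → B . /] }  — shift
  I4: { [S' → S .] }  — accept
  I5: { [S → T .] }  — reduce
  I6: { [B → X .], [S → X . / X] }  — shift, reduce
  I7: { [S → X / . X], [X → . / g] }  — shift
  I8: { [X → / . g] }  — shift
  I9: { [S → X / X .] }  — reduce
  I10: { [X → / g .] }  — reduce
  I11: { [S → B / .] }  — reduce
  I12: { [T → ; g .] }  — reduce
  I13: { [B → / T .] }  — reduce

Conflict in state I0:
  Shift-reduce conflict between [T → .] and [B → . / T]
So the grammar is NOT LR(0).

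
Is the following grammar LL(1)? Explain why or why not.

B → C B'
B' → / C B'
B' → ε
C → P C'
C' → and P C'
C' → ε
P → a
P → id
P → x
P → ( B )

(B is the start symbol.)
Yes, the grammar is LL(1).

A grammar is LL(1) if for each non-terminal N with multiple productions, the predict sets of those productions are pairwise disjoint, where PREDICT(N → α) = (FIRST(α) \ {ε}) ∪ (FOLLOW(N) if α ⇒* ε).

Relevant sets:
  FOLLOW(B') = { $, ')' }
  FOLLOW(C') = { $, ')', '/' }

For B':
  PREDICT(B' → '/' C B') = { '/' }
  PREDICT(B' → ε) = { $, ')' }
For C':
  PREDICT(C' → and P C') = { 'and' }
  PREDICT(C' → ε) = { $, ')', '/' }
For P:
  PREDICT(P → a) = { 'a' }
  PREDICT(P → id) = { 'id' }
  PREDICT(P → x) = { 'x' }
  PREDICT(P → '(' B ')') = { '(' }
B, C have a single production, so nothing to check there.

All predict sets are disjoint. The grammar IS LL(1).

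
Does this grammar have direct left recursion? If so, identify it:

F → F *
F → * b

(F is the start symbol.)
F → F *: LEFT RECURSIVE (starts with F)
F → * b: starts with '*'

The grammar has direct left recursion on: F.

Answer: Yes, F is left-recursive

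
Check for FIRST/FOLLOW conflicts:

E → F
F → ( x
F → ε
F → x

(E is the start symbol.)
Nullable non-terminals: E, F.
E has a nullable alternative but only one production, so nothing to check.

F: nullable alternative(s) F → ε; FOLLOW(F) = { $ }
  F → ( x: FIRST \ {ε} = { '(' } — disjoint from FOLLOW(F)
  F → ε: FIRST \ {ε} = { } — this is the only nullable alternative, skip
  F → x: FIRST \ {ε} = { 'x' } — disjoint from FOLLOW(F)

No FIRST/FOLLOW conflicts found.

Answer: No FIRST/FOLLOW conflicts.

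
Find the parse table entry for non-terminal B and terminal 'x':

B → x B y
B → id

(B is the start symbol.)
To find M[B, 'x'], we find productions for B where 'x' is in the predict set (PREDICT(N → α) = (FIRST(α) \ {ε}) ∪ (FOLLOW(N) if α ⇒* ε)).

B → x B y: PREDICT = { 'x' }
  'x' is in predict set, so this production goes in M[B, 'x']
B → id: PREDICT = { 'id' }

M[B, 'x'] = B → x B y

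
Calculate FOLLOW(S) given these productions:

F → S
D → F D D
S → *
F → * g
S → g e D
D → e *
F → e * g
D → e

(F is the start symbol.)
{ $, '*', 'e', 'g' }

In F → S: S is at the end, add FOLLOW(F)

The FOLLOW sets referred to above (computed the same way, to a fixed point):
  FOLLOW(F) = { $, '*', 'e', 'g' }

Taking the union: FOLLOW(S) = { $, '*', 'e', 'g' }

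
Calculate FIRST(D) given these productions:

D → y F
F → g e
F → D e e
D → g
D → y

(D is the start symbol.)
{ 'g', 'y' }

From D → y F:
  - y is a terminal: add 'y' and stop
From D → g:
  - g is a terminal: add 'g' and stop
From D → y:
  - y is a terminal: add 'y' and stop

Collecting: FIRST(D) = { 'g', 'y' }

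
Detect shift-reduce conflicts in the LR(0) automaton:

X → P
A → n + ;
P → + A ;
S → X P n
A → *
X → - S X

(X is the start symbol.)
No shift-reduce conflicts

A shift-reduce conflict occurs when an LR(0) state has both:
  - a complete (reduce) item [A → α .] (dot at the end), and
  - a shift item [B → β . c γ] (dot before a terminal).

Augment with X' → X and build the canonical LR(0) collection (I0 = CLOSURE({[X' → . X]}), then GOTO on every symbol after a dot until no new states appear). It has 16 states:
  I0: { [P → . + A ;], [X → . - S X], [X → . P], [X' → . X] }  — shift
  I1: { [A → . *], [A → . n + ;], [P → + . A ;] }  — shift
  I2: { [P → . + A ;], [S → . X P n], [X → - . S X], [X → . - S X], [X → . P] }  — shift
  I3: { [X → P .] }  — reduce
  I4: { [X' → X .] }  — accept
  I5: { [P → . + A ;], [X → - S . X], [X → . - S X], [X → . P] }  — shift
  I6: { [P → . + A ;], [S → X . P n] }  — shift
  I7: { [S → X P . n] }  — shift
  I8: { [S → X P n .] }  — reduce
  I9: { [X → - S X .] }  — reduce
  I10: { [A → * .] }  — reduce
  I11: { [P → + A . ;] }  — shift
  I12: { [A → n . + ;] }  — shift
  I13: { [A → n + . ;] }  — shift
  I14: { [A → n + ; .] }  — reduce
  I15: { [P → + A ; .] }  — reduce

No state contains both a complete item and a shift item.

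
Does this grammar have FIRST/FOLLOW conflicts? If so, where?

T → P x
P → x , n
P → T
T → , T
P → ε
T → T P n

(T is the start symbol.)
Yes. P → x ',' n with FOLLOW(P) on { 'x' }; P → T with FOLLOW(P) on { 'x' }

A FIRST/FOLLOW conflict occurs when a non-terminal N has a nullable alternative N → β (β ⇒* ε) and another alternative N → α with FIRST(α) ∩ FOLLOW(N) ≠ ∅: on such a lookahead the parser cannot decide between expanding α and letting N vanish via β.

Nullable non-terminals: P.
FIRST sets used below: FIRST(T) = { ',', 'x' }

P: nullable alternative(s) P → ε; FOLLOW(P) = { 'n', 'x' }
  P → x , n: FIRST \ {ε} = { 'x' } — overlaps FOLLOW(P) on { 'x' }: CONFLICT
  P → T: FIRST \ {ε} = { ',', 'x' } — overlaps FOLLOW(P) on { 'x' }: CONFLICT
  P → ε: FIRST \ {ε} = { } — this is the only nullable alternative, skip

T has no nullable alternative, so no FIRST/FOLLOW check is needed there.

So the grammar has 2 FIRST/FOLLOW conflicts (marked CONFLICT above).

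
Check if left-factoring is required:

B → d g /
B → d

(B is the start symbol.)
Left-factoring is needed when two productions for the same non-terminal
share a common prefix on the right-hand side.

Productions for B:
  B → d g /
  B → d

Found common prefix 'd' in productions for B

Answer: Yes, B has productions with common prefix 'd'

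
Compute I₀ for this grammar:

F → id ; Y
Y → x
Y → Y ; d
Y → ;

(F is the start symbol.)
First, augment the grammar with F' → F
I₀ = CLOSURE({ [F' → . F] }):
  [F' → . F] has the dot before F: add [F → . id ; Y]
No further items can be added.

I₀ = { [F → . id ; Y], [F' → . F] }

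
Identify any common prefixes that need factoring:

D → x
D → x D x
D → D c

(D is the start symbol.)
Yes, D has productions with common prefix 'x'

Left-factoring is needed when two productions for the same non-terminal
share a common prefix on the right-hand side.

Productions for D:
  D → x
  D → x D x
  D → D c

Found common prefix 'x' in productions for D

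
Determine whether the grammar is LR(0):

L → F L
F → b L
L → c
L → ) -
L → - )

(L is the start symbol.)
Yes, the grammar is LR(0)

Augment with L' → L and build the canonical LR(0) collection (I0 = CLOSURE({[L' → . L]}), then GOTO on every symbol after a dot until no new states appear). It has 11 states:
  I0: { [F → . b L], [L → . ) -], [L → . - )], [L → . F L], [L → . c], [L' → . L] }  — shift
  I1: { [L → ) . -] }  — shift
  I2: { [L → - . )] }  — shift
  I3: { [F → . b L], [L → . ) -], [L → . - )], [L → . F L], [L → . c], [L → F . L] }  — shift
  I4: { [L' → L .] }  — accept
  I5: { [F → . b L], [F → b . L], [L → . ) -], [L → . - )], [L → . F L], [L → . c] }  — shift
  I6: { [L → c .] }  — reduce
  I7: { [F → b L .] }  — reduce
  I8: { [L → F L .] }  — reduce
  I9: { [L → - ) .] }  — reduce
  I10: { [L → ) - .] }  — reduce

Every state is either a pure shift/goto state or contains exactly one complete item and nothing to shift — no conflicts. The grammar is LR(0).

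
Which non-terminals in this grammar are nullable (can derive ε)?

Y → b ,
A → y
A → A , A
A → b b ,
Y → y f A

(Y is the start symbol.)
None

A non-terminal is nullable if it can derive ε (the empty string): either it has an ε-production, or it has a production whose right-hand side consists entirely of nullable non-terminals.

There are no ε-productions, so no non-terminal can derive ε.
No non-terminals are nullable.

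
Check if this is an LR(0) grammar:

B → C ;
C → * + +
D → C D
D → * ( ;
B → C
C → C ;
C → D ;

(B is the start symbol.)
No. Shift-reduce conflict between [B → C .] and [B → C . ;]

A grammar is LR(0) if no state in the canonical LR(0) collection has:
  - both a shift item (dot before a terminal) and a complete item (shift-reduce conflict), or
  - two or more complete items (reduce-reduce conflict; the accept item [B' → B .] counts as a complete item here).

Augment with B' → B and build the canonical LR(0) collection (I0 = CLOSURE({[B' → . B]}), then GOTO on every symbol after a dot until no new states appear). It has 14 states:
  I0: { [B → . C ;], [B → . C], [B' → . B], [C → . * + +], [C → . C ;], [C → . D ;], [D → . * ( ;], [D → . C D] }  — shift
  I1: { [C → * . + +], [D → * . ( ;] }  — shift
  I2: { [B' → B .] }  — accept
  I3: { [B → C . ;], [B → C .], [C → . * + +], [C → . C ;], [C → . D ;], [C → C . ;], [D → . * ( ;], [D → . C D], [D → C . D] }  — shift, reduce
  I4: { [C → D . ;] }  — shift
  I5: { [C → D ; .] }  — reduce
  I6: { [B → C ; .], [C → C ; .] }  — 2 reduces
  I7: { [C → . * + +], [C → . C ;], [C → . D ;], [C → C . ;], [D → . * ( ;], [D → . C D], [D → C . D] }  — shift
  I8: { [C → D . ;], [D → C D .] }  — shift, reduce
  I9: { [C → C ; .] }  — reduce
  I10: { [D → * ( . ;] }  — shift
  I11: { [C → * + . +] }  — shift
  I12: { [C → * + + .] }  — reduce
  I13: { [D → * ( ; .] }  — reduce

Conflict in state I3:
  Shift-reduce conflict between [B → C .] and [B → C . ;]
So the grammar is NOT LR(0).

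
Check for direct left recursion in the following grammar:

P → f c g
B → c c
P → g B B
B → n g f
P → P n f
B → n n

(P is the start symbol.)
P → f c g: starts with f
B → c c: starts with c
P → g B B: starts with g
B → n g f: starts with n
P → P n f: LEFT RECURSIVE (starts with P)
B → n n: starts with n

The grammar has direct left recursion on: P.

Answer: Yes, P is left-recursive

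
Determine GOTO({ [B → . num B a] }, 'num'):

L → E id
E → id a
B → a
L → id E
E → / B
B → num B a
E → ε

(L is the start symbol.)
GOTO(I, 'num') = CLOSURE({ [A → αX.β] : [A → α.Xβ] ∈ I, X = 'num' })

Items with dot before 'num', with the dot advanced:
  [B → . num B a] → [B → num . B a]
Closure of the advanced items:
  [B → num . B a] has the dot before B: add [B → . a], [B → . num B a]

GOTO = { [B → . a], [B → . num B a], [B → num . B a] }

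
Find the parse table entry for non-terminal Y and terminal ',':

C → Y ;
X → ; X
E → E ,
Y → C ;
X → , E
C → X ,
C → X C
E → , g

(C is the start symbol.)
Y → C ;

To find M[Y, ','], we find productions for Y where ',' is in the predict set (PREDICT(N → α) = (FIRST(α) \ {ε}) ∪ (FOLLOW(N) if α ⇒* ε)).

Relevant sets:
  FIRST(C) = { ',', ';' }

Y → C ;: PREDICT = { ',', ';' }
  ',' is in predict set, so this production goes in M[Y, ',']

M[Y, ','] = Y → C ;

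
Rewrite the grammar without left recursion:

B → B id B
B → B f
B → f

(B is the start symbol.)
B is directly left-recursive. The standard transformation for
  A → A α₁ | ... | A α_m | β₁ | ... | β_n
is
  A  → β₁ A' | ... | β_n A'
  A' → α₁ A' | ... | α_m A' | ε

B → f becomes B → f B'
B → B id B becomes B' → id B B'
B → B f becomes B' → f B'
Add B' → ε

Resulting grammar:
B → f B'
B' → id B B'
B' → f B'
B' → ε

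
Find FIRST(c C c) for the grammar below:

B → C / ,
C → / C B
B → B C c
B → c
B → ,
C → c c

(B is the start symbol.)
{ 'c' }

To compute FIRST(c C c), process the symbols left to right:
Symbol c is a terminal. Add 'c' and stop.
FIRST(c C c) = { 'c' }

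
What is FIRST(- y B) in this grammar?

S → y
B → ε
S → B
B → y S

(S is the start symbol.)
To compute FIRST(- y B), process the symbols left to right:
Symbol - is a terminal. Add '-' and stop.
FIRST(- y B) = { '-' }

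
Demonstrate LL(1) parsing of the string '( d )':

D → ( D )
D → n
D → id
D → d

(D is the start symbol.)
LL(1) parsing maintains a stack (initially the start symbol over $) and the input. At each step: if the stack top is a terminal, match it against the current input token; if it is a non-terminal N, replace it with the RHS of M[N, lookahead] (the unique production whose predict set contains the lookahead).

Stack is shown with the top on the left.

Stack    Input    Action
------------------------
D $      ( d ) $  output D → ( D )
( D ) $  ( d ) $  match '('
D ) $    d ) $    output D → d
d ) $    d ) $    match 'd'
) $      ) $      match ')'
$        $        accept

The string is accepted.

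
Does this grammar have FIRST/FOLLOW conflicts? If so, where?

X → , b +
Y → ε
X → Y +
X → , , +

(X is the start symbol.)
No FIRST/FOLLOW conflicts.

Nullable non-terminals: Y.
Y has a nullable alternative but only one production, so nothing to check.

X has no nullable alternative, so no FIRST/FOLLOW check is needed there.

No FIRST/FOLLOW conflicts found.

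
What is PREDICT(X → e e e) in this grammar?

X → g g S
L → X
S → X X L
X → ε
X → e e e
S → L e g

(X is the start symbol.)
PREDICT(X → e e e) = (FIRST(RHS) \ {ε}) ∪ (FOLLOW(X) if ε ∈ FIRST(RHS), i.e. RHS ⇒* ε)
FIRST(e e e) = { 'e' }
ε ∉ FIRST(e e e), so FOLLOW(X) is not added.
PREDICT(X → e e e) = { 'e' }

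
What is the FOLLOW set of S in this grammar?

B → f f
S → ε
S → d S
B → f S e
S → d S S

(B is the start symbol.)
{ 'd', 'e' }

In S → d S: S is at the end; this adds FOLLOW(S) to itself — nothing new
In B → f S e: S is followed by e, add FIRST(e) \ {ε} = { 'e' }
In S → d S S: S is followed by S, add FIRST(S) \ {ε} = { 'd' }
  S is nullable, so FOLLOW(S) is also included — that is the set being defined, nothing new
In S → d S S: S is at the end; this adds FOLLOW(S) to itself — nothing new

Taking the union: FOLLOW(S) = { 'd', 'e' }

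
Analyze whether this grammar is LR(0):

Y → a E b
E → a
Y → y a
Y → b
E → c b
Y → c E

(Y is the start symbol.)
Augment with Y' → Y and build the canonical LR(0) collection (I0 = CLOSURE({[Y' → . Y]}), then GOTO on every symbol after a dot until no new states appear). It has 13 states:
  I0: { [Y → . a E b], [Y → . b], [Y → . c E], [Y → . y a], [Y' → . Y] }  — shift
  I1: { [Y' → Y .] }  — accept
  I2: { [E → . a], [E → . c b], [Y → a . E b] }  — shift
  I3: { [Y → b .] }  — reduce
  I4: { [E → . a], [E → . c b], [Y → c . E] }  — shift
  I5: { [Y → y . a] }  — shift
  I6: { [Y → y a .] }  — reduce
  I7: { [Y → c E .] }  — reduce
  I8: { [E → a .] }  — reduce
  I9: { [E → c . b] }  — shift
  I10: { [E → c b .] }  — reduce
  I11: { [Y → a E . b] }  — shift
  I12: { [Y → a E b .] }  — reduce

Every state is either a pure shift/goto state or contains exactly one complete item and nothing to shift — no conflicts. The grammar is LR(0).

Answer: Yes, the grammar is LR(0)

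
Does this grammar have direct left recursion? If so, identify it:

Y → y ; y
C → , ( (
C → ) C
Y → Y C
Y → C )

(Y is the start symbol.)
Yes, Y is left-recursive

Y → y ; y: starts with y
C → , ( (: starts with ','
C → ) C: starts with ')'
Y → Y C: LEFT RECURSIVE (starts with Y)
Y → C ): starts with C

The grammar has direct left recursion on: Y.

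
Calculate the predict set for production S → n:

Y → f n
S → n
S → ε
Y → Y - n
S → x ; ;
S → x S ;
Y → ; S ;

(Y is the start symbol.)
PREDICT(S → n) = (FIRST(RHS) \ {ε}) ∪ (FOLLOW(S) if ε ∈ FIRST(RHS), i.e. RHS ⇒* ε)
FIRST(n) = { 'n' }
ε ∉ FIRST(n), so FOLLOW(S) is not added.
PREDICT(S → n) = { 'n' }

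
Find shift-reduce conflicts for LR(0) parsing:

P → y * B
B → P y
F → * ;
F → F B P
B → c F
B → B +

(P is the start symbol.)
Yes — I4: [P → y * B .] vs [B → B . +]; I8: [B → c F .] vs [B → . c F]

Augment with P' → P and build the canonical LR(0) collection (I0 = CLOSURE({[P' → . P]}), then GOTO on every symbol after a dot until no new states appear). It has 14 states:
  I0: { [P → . y * B], [P' → . P] }  — shift
  I1: { [P' → P .] }  — accept
  I2: { [P → y . * B] }  — shift
  I3: { [B → . B +], [B → . P y], [B → . c F], [P → . y * B], [P → y * . B] }  — shift
  I4: { [B → B . +], [P → y * B .] }  — shift, reduce
  I5: { [B → P . y] }  — shift
  I6: { [B → c . F], [F → . * ;], [F → . F B P] }  — shift
  I7: { [F → * . ;] }  — shift
  I8: { [B → . B +], [B → . P y], [B → . c F], [B → c F .], [F → F . B P], [P → . y * B] }  — shift, reduce
  I9: { [B → B . +], [F → F B . P], [P → . y * B] }  — shift
  I10: { [B → B + .] }  — reduce
  I11: { [F → F B P .] }  — reduce
  I12: { [F → * ; .] }  — reduce
  I13: { [B → P y .] }  — reduce

I4 contains reduce item [P → y * B .] and shift item [B → B . +] — shift-reduce conflict.
I8 contains reduce item [B → c F .] and shift items [B → . c F], [P → . y * B] — shift-reduce conflict.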